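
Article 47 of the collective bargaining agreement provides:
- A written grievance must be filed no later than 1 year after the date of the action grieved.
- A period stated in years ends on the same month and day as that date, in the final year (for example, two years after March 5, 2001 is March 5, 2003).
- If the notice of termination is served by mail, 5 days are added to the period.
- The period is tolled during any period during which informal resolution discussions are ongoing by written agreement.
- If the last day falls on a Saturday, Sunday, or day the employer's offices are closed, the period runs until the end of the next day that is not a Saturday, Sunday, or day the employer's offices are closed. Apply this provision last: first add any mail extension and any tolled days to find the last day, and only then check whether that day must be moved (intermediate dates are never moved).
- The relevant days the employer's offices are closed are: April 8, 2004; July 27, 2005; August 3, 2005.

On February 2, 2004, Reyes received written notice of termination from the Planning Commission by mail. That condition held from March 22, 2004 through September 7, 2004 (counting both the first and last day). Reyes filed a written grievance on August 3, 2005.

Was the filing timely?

No

1 year after February 2, 2004 is February 2, 2005.
Service was by mail, adding 5 days: February 2, 2005 + 5 days = February 7, 2005.
From March 22, 2004 through September 7, 2004 inclusive is 170 days; tolling adds 170 days: February 7, 2005 + 170 days = July 27, 2005.
July 27, 2005 is a listed holiday. The next qualifying day is July 28, 2005.
The deadline is July 28, 2005; the filing on August 3, 2005 is after that date.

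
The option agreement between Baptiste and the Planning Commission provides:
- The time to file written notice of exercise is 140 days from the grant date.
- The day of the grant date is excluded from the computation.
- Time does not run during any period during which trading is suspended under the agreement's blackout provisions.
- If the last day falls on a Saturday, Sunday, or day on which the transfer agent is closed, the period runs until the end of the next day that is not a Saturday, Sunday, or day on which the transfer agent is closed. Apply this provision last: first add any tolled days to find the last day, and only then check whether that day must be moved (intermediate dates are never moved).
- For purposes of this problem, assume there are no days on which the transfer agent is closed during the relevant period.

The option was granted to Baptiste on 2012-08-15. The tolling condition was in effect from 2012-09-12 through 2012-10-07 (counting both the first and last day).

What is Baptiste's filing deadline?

140 days after 2012-08-15 is January 2, 2013.
From September 12, 2012 through October 7, 2012 inclusive is 26 days; tolling adds 26 days: January 2, 2013 + 26 days = January 28, 2013.
January 28, 2013 is a Monday and not a day on which the transfer agent is closed, so no extension applies.

January 28, 2013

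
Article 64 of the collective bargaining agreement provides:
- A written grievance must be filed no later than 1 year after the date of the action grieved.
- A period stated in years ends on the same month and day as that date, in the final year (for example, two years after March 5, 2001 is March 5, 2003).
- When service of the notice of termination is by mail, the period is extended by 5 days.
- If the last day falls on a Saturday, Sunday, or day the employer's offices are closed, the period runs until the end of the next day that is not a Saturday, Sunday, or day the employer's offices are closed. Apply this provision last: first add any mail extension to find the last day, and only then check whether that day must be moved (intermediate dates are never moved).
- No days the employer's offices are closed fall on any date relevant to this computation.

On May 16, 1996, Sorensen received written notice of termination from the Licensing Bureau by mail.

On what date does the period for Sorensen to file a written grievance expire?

1 year after May 16, 1996 is May 16, 1997.
Service was by mail, adding 5 days: May 16, 1997 + 5 days = May 21, 1997.
May 21, 1997 is a Wednesday and not a day the employer's offices are closed, so no extension applies.

May 21, 1997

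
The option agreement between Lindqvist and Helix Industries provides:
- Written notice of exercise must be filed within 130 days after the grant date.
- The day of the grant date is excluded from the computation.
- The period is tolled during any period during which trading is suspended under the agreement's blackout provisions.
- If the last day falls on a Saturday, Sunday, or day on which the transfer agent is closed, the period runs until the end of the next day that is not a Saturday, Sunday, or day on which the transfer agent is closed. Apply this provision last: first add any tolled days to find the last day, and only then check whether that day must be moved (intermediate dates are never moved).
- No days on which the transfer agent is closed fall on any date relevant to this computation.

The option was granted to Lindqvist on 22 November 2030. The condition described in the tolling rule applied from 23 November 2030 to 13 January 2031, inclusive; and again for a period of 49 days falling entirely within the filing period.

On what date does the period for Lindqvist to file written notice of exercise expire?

130 days after 22 November 2030 is April 1, 2031.
From November 23, 2030 through January 13, 2031 inclusive is 52 days; tolling adds 52 days: April 1, 2031 + 52 days = May 23, 2031.
Tolling adds 49 days: May 23, 2031 + 49 days = July 11, 2031.
July 11, 2031 is a Friday and not a day on which the transfer agent is closed, so no extension applies.

July 11, 2031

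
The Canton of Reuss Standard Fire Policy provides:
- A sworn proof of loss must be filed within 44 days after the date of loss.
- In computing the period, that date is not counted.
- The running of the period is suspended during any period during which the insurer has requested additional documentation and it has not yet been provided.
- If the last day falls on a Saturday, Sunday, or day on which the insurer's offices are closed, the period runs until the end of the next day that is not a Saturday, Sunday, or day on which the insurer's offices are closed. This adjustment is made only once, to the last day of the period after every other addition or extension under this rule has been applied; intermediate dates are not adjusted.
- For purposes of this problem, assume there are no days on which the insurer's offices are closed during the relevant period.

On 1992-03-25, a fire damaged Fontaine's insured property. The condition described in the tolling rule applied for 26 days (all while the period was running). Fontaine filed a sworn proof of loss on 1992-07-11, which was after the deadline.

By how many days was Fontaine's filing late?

38 days

44 days after 1992-03-25 is May 8, 1992.
Tolling adds 26 days: May 8, 1992 + 26 days = June 3, 1992.
June 3, 1992 is a Wednesday and not a day on which the insurer's offices are closed, so no extension applies.
The deadline is June 3, 1992; from June 3, 1992 to July 11, 1992 is 38 days.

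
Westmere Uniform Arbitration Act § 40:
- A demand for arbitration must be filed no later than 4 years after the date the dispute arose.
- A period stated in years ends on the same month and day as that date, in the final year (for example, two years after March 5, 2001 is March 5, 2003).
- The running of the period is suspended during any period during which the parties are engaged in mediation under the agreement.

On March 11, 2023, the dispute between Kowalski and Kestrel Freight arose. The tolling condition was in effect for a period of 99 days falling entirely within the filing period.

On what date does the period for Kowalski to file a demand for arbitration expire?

June 18, 2027

4 years after March 11, 2023 is March 11, 2027.
Tolling adds 99 days: March 11, 2027 + 99 days = June 18, 2027.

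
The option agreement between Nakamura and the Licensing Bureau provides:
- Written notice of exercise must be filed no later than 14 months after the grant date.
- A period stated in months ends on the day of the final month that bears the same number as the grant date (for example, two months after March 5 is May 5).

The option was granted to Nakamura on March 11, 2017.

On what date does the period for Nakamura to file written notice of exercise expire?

May 11, 2018

14 months after March 11, 2017 is May 11, 2018.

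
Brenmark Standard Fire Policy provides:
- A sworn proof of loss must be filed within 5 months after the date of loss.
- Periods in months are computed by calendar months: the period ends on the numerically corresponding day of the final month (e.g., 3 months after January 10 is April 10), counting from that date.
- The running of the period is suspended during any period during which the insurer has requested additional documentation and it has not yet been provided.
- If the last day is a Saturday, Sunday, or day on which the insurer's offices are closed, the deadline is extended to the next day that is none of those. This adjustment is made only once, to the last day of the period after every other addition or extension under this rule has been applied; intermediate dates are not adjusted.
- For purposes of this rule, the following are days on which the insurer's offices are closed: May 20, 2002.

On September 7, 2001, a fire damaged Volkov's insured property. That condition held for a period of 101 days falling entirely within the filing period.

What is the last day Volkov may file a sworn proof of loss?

5 months after September 7, 2001 is February 7, 2002.
Tolling adds 101 days: February 7, 2002 + 101 days = May 19, 2002.
May 19, 2002 is Sunday; May 20, 2002 is a listed holiday. The next qualifying day is May 21, 2002.

May 21, 2002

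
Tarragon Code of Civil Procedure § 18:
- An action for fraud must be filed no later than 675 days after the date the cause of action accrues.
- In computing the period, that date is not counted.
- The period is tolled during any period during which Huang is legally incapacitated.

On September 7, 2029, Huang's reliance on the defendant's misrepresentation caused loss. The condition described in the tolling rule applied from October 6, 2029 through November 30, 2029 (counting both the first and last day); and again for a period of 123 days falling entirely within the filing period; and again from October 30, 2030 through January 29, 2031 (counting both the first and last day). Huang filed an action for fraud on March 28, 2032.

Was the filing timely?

675 days after September 7, 2029 is July 14, 2031.
From October 6, 2029 through November 30, 2029 inclusive is 56 days; tolling adds 56 days: July 14, 2031 + 56 days = September 8, 2031.
Tolling adds 123 days: September 8, 2031 + 123 days = January 9, 2032.
From October 30, 2030 through January 29, 2031 inclusive is 92 days; tolling adds 92 days: January 9, 2032 + 92 days = April 10, 2032.
The deadline is April 10, 2032; the filing on March 28, 2032 is on or before that date.

Yes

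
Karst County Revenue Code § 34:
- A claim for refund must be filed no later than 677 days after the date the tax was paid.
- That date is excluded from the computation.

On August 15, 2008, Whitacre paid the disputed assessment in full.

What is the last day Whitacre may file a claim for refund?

677 days after August 15, 2008 is June 23, 2010.

June 23, 2010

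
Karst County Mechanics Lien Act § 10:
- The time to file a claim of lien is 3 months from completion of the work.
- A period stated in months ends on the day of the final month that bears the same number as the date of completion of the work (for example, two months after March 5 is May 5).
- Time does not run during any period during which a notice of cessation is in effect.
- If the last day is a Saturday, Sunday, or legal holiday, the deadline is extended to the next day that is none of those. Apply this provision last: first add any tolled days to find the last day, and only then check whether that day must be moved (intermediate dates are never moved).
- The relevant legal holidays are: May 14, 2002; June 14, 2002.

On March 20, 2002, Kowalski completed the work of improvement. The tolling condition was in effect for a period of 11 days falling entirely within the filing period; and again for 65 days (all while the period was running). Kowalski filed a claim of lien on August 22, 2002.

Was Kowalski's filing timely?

Yes

3 months after March 20, 2002 is June 20, 2002.
Tolling adds 11 days: June 20, 2002 + 11 days = July 1, 2002.
Tolling adds 65 days: July 1, 2002 + 65 days = September 4, 2002.
September 4, 2002 is a Wednesday and not a legal holiday, so no extension applies.
The deadline is September 4, 2002; the filing on August 22, 2002 is on or before that date.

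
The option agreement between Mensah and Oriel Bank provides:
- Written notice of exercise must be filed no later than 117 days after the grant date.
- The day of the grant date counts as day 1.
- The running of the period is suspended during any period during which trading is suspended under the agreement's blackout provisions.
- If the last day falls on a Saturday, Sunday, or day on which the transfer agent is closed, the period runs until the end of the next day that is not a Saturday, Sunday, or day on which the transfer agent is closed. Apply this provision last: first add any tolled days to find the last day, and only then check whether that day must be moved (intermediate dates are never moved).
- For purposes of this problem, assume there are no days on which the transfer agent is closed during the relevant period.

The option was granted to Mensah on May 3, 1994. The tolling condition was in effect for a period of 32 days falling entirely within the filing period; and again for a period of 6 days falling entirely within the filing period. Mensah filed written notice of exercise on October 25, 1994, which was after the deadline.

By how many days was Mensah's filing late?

21 days

Counting May 3, 1994 as day 1, day 117 is August 27, 1994.
Tolling adds 32 days: August 27, 1994 + 32 days = September 28, 1994.
Tolling adds 6 days: September 28, 1994 + 6 days = October 4, 1994.
October 4, 1994 is a Tuesday and not a day on which the transfer agent is closed, so no extension applies.
The deadline is October 4, 1994; from October 4, 1994 to October 25, 1994 is 21 days.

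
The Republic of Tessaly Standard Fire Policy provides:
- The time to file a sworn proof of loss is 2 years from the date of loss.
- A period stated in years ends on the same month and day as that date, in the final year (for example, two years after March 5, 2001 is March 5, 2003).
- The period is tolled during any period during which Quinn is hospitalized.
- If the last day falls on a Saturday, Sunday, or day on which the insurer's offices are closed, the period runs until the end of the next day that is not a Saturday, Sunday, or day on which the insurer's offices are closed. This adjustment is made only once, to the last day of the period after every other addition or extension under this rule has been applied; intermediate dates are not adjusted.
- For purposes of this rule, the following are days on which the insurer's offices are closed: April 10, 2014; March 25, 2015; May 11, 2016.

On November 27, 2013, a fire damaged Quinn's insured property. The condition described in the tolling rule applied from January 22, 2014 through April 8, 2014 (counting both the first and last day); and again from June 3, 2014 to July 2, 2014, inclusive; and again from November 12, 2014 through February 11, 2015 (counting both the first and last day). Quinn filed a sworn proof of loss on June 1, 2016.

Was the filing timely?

2 years after November 27, 2013 is November 27, 2015.
From January 22, 2014 through April 8, 2014 inclusive is 77 days; tolling adds 77 days: November 27, 2015 + 77 days = February 12, 2016.
From June 3, 2014 through July 2, 2014 inclusive is 30 days; tolling adds 30 days: February 12, 2016 + 30 days = March 13, 2016.
From November 12, 2014 through February 11, 2015 inclusive is 92 days; tolling adds 92 days: March 13, 2016 + 92 days = June 13, 2016.
June 13, 2016 is a Monday and not a day on which the insurer's offices are closed, so no extension applies.
The deadline is June 13, 2016; the filing on June 1, 2016 is on or before that date.

Yes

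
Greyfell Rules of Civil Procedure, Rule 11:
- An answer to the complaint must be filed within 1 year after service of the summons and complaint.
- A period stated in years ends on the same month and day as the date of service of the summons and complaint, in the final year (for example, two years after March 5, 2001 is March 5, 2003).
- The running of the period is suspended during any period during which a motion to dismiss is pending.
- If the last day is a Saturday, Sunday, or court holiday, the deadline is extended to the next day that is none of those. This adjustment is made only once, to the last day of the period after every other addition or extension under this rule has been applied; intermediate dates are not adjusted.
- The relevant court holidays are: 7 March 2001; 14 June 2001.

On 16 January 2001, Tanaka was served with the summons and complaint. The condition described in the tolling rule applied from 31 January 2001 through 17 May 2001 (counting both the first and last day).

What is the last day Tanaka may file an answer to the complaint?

May 3, 2002

1 year after 16 January 2001 is January 16, 2002.
From January 31, 2001 through May 17, 2001 inclusive is 107 days; tolling adds 107 days: January 16, 2002 + 107 days = May 3, 2002.
May 3, 2002 is a Friday and not a court holiday, so no extension applies.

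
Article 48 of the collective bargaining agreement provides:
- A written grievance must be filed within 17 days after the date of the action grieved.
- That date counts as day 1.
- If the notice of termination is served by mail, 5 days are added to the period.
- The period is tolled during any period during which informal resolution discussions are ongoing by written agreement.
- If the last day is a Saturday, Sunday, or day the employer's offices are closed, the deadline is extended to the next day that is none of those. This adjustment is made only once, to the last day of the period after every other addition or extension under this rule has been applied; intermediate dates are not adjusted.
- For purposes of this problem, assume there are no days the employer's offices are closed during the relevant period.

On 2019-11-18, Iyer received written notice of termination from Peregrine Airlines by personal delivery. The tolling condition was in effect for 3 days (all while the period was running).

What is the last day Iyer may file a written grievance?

Counting 2019-11-18 as day 1, day 17 is December 4, 2019.
Service was not by mail, so no mail extension applies.
Tolling adds 3 days: December 4, 2019 + 3 days = December 7, 2019.
December 7, 2019 is Saturday; December 8, 2019 is Sunday. The next qualifying day is December 9, 2019.

December 9, 2019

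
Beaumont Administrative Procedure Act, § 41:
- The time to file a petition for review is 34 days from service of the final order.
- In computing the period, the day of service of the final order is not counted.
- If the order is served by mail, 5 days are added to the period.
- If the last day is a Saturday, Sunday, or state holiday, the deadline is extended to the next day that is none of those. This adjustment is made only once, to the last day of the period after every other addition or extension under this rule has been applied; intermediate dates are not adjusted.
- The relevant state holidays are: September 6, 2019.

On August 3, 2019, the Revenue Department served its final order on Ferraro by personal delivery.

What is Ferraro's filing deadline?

34 days after August 3, 2019 is September 6, 2019.
Service was not by mail, so no mail extension applies.
September 6, 2019 is a listed holiday; September 7, 2019 is Saturday; September 8, 2019 is Sunday. The next qualifying day is September 9, 2019.

September 9, 2019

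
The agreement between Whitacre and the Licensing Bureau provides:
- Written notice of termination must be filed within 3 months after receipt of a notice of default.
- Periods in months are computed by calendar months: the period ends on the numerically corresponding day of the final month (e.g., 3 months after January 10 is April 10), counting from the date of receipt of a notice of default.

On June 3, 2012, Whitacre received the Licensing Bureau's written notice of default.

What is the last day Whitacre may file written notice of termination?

3 months after June 3, 2012 is September 3, 2012.

September 3, 2012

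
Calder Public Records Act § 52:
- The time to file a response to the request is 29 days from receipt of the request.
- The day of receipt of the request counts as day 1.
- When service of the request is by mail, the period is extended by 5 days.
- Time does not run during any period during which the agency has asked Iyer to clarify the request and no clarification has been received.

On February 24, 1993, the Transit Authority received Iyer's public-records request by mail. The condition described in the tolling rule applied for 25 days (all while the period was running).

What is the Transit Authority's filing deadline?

Counting February 24, 1993 as day 1, day 29 is March 24, 1993.
Service was by mail, adding 5 days: March 24, 1993 + 5 days = March 29, 1993.
Tolling adds 25 days: March 29, 1993 + 25 days = April 23, 1993.

April 23, 1993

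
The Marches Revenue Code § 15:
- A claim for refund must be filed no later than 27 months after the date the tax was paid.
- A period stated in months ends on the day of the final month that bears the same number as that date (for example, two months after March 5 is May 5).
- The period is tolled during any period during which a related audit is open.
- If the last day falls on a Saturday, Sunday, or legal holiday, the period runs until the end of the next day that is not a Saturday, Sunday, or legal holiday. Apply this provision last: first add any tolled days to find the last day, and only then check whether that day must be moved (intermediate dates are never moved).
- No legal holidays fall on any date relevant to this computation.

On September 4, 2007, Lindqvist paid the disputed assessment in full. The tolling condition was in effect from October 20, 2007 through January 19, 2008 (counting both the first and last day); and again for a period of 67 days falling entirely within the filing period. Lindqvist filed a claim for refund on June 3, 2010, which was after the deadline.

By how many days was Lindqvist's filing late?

22 days

27 months after September 4, 2007 is December 4, 2009.
From October 20, 2007 through January 19, 2008 inclusive is 92 days; tolling adds 92 days: December 4, 2009 + 92 days = March 6, 2010.
Tolling adds 67 days: March 6, 2010 + 67 days = May 12, 2010.
May 12, 2010 is a Wednesday and not a legal holiday, so no extension applies.
The deadline is May 12, 2010; from May 12, 2010 to June 3, 2010 is 22 days.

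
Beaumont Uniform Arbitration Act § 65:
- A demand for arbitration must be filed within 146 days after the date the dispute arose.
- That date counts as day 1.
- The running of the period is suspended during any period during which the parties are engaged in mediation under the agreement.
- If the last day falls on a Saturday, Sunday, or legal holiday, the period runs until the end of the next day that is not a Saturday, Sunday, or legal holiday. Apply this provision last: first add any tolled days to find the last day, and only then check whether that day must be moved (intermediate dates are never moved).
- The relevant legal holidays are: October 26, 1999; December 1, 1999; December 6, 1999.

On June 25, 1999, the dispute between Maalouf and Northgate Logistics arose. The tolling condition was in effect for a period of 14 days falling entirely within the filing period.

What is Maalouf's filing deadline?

Counting June 25, 1999 as day 1, day 146 is November 17, 1999.
Tolling adds 14 days: November 17, 1999 + 14 days = December 1, 1999.
December 1, 1999 is a listed holiday. The next qualifying day is December 2, 1999.

December 2, 1999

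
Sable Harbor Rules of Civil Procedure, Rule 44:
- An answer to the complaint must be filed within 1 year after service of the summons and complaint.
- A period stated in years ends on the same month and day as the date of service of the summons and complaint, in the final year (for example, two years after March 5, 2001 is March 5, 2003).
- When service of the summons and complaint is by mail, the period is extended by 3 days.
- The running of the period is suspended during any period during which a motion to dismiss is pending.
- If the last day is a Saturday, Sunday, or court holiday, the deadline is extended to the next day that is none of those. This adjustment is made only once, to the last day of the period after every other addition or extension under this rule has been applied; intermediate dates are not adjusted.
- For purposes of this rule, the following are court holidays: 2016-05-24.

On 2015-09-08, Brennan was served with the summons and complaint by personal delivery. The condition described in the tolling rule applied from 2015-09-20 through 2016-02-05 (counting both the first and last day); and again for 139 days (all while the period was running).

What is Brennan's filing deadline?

June 13, 2017

1 year after 2015-09-08 is September 8, 2016.
Service was not by mail, so no mail extension applies.
From September 20, 2015 through February 5, 2016 inclusive is 139 days; tolling adds 139 days: September 8, 2016 + 139 days = January 25, 2017.
Tolling adds 139 days: January 25, 2017 + 139 days = June 13, 2017.
June 13, 2017 is a Tuesday and not a court holiday, so no extension applies.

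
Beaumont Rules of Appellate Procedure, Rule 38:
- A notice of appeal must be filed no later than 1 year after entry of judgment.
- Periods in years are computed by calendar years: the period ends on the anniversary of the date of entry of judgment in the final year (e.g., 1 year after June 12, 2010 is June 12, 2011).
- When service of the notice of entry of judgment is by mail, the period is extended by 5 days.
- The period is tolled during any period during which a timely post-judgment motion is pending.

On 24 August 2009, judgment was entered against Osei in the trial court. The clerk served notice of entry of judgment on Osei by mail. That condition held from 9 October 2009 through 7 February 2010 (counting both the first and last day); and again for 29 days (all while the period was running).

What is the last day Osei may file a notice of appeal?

1 year after 24 August 2009 is August 24, 2010.
Service was by mail, adding 5 days: August 24, 2010 + 5 days = August 29, 2010.
From October 9, 2009 through February 7, 2010 inclusive is 122 days; tolling adds 122 days: August 29, 2010 + 122 days = December 29, 2010.
Tolling adds 29 days: December 29, 2010 + 29 days = January 27, 2011.

January 27, 2011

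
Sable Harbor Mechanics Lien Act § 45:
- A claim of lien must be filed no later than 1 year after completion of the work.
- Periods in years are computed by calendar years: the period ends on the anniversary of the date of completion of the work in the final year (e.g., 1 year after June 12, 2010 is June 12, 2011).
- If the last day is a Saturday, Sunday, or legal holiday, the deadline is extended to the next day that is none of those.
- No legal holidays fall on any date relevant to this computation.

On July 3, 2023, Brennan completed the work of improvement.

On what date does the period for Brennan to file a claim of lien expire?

1 year after July 3, 2023 is July 3, 2024.
July 3, 2024 is a Wednesday and not a legal holiday, so no extension applies.

July 3, 2024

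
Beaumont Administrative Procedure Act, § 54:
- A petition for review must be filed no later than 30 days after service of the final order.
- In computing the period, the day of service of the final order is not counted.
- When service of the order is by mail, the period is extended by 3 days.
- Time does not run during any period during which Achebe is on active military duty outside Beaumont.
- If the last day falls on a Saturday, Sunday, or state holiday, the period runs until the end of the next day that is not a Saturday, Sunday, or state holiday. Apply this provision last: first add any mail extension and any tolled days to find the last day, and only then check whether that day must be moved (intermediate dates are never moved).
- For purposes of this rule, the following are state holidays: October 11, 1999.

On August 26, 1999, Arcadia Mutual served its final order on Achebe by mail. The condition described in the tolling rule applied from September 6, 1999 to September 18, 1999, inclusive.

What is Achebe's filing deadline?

30 days after August 26, 1999 is September 25, 1999.
Service was by mail, adding 3 days: September 25, 1999 + 3 days = September 28, 1999.
From September 6, 1999 through September 18, 1999 inclusive is 13 days; tolling adds 13 days: September 28, 1999 + 13 days = October 11, 1999.
October 11, 1999 is a listed holiday. The next qualifying day is October 12, 1999.

October 12, 1999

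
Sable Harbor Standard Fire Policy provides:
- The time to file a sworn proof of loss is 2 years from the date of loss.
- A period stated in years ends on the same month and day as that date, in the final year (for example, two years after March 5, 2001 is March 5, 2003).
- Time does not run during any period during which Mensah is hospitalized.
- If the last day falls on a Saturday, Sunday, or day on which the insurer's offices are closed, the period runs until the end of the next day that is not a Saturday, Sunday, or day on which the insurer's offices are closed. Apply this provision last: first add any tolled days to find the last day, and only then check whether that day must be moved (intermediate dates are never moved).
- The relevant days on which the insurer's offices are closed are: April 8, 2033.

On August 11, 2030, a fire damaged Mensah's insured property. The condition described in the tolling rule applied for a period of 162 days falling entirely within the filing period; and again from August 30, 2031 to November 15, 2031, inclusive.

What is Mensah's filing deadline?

April 11, 2033

2 years after August 11, 2030 is August 11, 2032.
Tolling adds 162 days: August 11, 2032 + 162 days = January 20, 2033.
From August 30, 2031 through November 15, 2031 inclusive is 78 days; tolling adds 78 days: January 20, 2033 + 78 days = April 8, 2033.
April 8, 2033 is a listed holiday; April 9, 2033 is Saturday; April 10, 2033 is Sunday. The next qualifying day is April 11, 2033.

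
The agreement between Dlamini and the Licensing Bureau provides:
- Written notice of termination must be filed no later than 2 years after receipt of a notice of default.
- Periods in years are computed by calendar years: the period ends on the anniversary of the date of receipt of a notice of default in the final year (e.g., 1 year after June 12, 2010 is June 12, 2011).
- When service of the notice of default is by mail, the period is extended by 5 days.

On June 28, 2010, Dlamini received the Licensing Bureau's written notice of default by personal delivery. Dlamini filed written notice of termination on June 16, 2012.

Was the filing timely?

2 years after June 28, 2010 is June 28, 2012.
Service was not by mail, so no mail extension applies.
The deadline is June 28, 2012; the filing on June 16, 2012 is on or before that date.

Yes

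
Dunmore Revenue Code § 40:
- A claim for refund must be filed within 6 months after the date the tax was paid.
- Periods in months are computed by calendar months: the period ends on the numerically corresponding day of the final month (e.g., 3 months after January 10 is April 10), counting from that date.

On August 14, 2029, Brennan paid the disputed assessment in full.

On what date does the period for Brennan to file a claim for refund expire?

February 14, 2030

6 months after August 14, 2029 is February 14, 2030.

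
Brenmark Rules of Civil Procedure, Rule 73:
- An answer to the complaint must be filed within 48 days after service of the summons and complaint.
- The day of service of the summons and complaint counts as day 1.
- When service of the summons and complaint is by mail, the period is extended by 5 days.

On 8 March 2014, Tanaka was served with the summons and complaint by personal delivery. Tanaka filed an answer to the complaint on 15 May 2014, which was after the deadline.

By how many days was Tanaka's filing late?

21 days

Counting 8 March 2014 as day 1, day 48 is April 24, 2014.
Service was not by mail, so no mail extension applies.
The deadline is April 24, 2014; from April 24, 2014 to May 15, 2014 is 21 days.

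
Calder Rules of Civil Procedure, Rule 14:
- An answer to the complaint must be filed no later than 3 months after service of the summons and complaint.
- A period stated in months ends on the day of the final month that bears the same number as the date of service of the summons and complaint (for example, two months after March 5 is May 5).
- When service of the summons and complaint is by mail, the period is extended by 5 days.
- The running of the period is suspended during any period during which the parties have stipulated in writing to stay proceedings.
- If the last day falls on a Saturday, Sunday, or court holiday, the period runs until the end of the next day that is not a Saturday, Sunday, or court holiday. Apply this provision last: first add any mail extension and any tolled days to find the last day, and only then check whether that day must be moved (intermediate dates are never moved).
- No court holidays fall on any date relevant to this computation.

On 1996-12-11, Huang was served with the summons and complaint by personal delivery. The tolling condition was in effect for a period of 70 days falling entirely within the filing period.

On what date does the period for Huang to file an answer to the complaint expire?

3 months after 1996-12-11 is March 11, 1997.
Service was not by mail, so no mail extension applies.
Tolling adds 70 days: March 11, 1997 + 70 days = May 20, 1997.
May 20, 1997 is a Tuesday and not a court holiday, so no extension applies.

May 20, 1997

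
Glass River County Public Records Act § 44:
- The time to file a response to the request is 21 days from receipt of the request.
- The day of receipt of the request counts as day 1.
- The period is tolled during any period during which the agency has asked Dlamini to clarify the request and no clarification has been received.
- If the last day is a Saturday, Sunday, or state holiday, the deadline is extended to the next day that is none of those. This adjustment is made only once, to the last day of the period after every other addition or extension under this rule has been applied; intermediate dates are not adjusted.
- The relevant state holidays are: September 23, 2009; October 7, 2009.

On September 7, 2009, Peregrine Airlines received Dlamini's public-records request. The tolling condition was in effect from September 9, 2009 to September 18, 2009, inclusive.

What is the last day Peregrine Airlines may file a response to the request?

October 8, 2009

Counting September 7, 2009 as day 1, day 21 is September 27, 2009.
From September 9, 2009 through September 18, 2009 inclusive is 10 days; tolling adds 10 days: September 27, 2009 + 10 days = October 7, 2009.
October 7, 2009 is a listed holiday. The next qualifying day is October 8, 2009.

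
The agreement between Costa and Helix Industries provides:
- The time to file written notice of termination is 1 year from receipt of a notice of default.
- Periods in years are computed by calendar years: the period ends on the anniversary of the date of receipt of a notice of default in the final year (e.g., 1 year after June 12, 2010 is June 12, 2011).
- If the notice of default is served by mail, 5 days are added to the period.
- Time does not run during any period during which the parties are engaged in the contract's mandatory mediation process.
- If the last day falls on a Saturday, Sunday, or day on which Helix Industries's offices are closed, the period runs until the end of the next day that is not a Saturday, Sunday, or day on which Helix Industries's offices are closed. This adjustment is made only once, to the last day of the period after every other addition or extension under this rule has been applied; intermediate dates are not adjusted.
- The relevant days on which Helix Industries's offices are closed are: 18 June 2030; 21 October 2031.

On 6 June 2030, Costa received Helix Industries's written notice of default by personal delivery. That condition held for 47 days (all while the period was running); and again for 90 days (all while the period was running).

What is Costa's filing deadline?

1 year after 6 June 2030 is June 6, 2031.
Service was not by mail, so no mail extension applies.
Tolling adds 47 days: June 6, 2031 + 47 days = July 23, 2031.
Tolling adds 90 days: July 23, 2031 + 90 days = October 21, 2031.
October 21, 2031 is a listed holiday. The next qualifying day is October 22, 2031.

October 22, 2031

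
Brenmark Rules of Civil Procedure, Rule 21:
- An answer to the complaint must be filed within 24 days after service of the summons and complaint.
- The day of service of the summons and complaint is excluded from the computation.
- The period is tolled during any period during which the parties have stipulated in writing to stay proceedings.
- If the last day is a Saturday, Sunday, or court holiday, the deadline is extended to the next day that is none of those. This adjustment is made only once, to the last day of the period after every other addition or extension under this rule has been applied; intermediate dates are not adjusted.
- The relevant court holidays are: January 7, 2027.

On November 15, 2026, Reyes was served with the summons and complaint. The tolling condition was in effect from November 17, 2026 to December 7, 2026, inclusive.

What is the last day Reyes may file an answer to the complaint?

December 30, 2026

24 days after November 15, 2026 is December 9, 2026.
From November 17, 2026 through December 7, 2026 inclusive is 21 days; tolling adds 21 days: December 9, 2026 + 21 days = December 30, 2026.
December 30, 2026 is a Wednesday and not a court holiday, so no extension applies.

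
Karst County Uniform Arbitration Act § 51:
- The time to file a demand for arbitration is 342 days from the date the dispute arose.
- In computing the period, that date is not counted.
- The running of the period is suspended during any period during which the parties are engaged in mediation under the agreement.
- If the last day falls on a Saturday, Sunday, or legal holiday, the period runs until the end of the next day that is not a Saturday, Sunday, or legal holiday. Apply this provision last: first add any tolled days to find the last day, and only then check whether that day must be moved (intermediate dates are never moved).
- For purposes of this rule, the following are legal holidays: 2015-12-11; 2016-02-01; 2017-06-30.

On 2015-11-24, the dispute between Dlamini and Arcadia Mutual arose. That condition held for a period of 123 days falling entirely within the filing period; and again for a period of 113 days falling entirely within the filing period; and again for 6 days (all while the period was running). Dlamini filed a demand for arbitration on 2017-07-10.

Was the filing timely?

No

342 days after 2015-11-24 is October 31, 2016.
Tolling adds 123 days: October 31, 2016 + 123 days = March 3, 2017.
Tolling adds 113 days: March 3, 2017 + 113 days = June 24, 2017.
Tolling adds 6 days: June 24, 2017 + 6 days = June 30, 2017.
June 30, 2017 is a listed holiday; July 1, 2017 is Saturday; July 2, 2017 is Sunday. The next qualifying day is July 3, 2017.
The deadline is July 3, 2017; the filing on July 10, 2017 is after that date.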